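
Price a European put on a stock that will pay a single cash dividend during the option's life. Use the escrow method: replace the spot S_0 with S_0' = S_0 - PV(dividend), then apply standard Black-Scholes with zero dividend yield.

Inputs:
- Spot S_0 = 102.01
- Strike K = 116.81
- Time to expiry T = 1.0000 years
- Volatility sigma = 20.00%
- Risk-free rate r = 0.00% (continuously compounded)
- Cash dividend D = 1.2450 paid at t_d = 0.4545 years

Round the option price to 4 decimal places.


PV(D) = D * exp(-r * t_d) = 1.2450 * 1.00000000 = 1.24500000
S_0' = S_0 - PV(D) = 102.0100 - 1.24500000 = 100.76500000
d1 = (ln(S_0'/K) + (r + sigma^2/2)*T) / (sigma*sqrt(T)) = -0.63878805
d2 = d1 - sigma*sqrt(T) = -0.83878805
exp(-rT) = 1.00000000
N(-d1) = 0.73851959; N(-d2) = 0.79920587
P = K * exp(-rT) * N(-d2) - S_0' * N(-d1) = 116.8100 * 1.00000000 * 0.79920587 - 100.76500000 * 0.73851959 = 18.9383

Answer: Price = 18.9383


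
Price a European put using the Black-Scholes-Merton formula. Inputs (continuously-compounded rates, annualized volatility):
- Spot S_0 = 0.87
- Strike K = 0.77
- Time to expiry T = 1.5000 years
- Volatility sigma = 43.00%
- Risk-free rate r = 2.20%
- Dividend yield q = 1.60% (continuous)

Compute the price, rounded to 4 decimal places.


d1 = (ln(S/K) + (r - q + 0.5*sigma^2) * T) / (sigma * sqrt(T)) = 0.51226178
d2 = d1 - sigma * sqrt(T) = -0.01437851
exp(-rT) = 0.96753856; exp(-qT) = 0.97628571
P = K * exp(-rT) * N(-d2) - S_0 * exp(-qT) * N(-d1)
N(-d1) = 0.30423390; N(-d2) = 0.50573600
P = 0.7700 * 0.96753856 * 0.50573600 - 0.8700 * 0.97628571 * 0.30423390 = 0.1184

Answer: Price = 0.1184


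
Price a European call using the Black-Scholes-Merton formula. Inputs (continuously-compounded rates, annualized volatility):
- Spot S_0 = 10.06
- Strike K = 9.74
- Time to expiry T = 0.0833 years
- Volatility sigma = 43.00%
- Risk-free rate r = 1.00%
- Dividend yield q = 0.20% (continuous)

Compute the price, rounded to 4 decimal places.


Answer: Price = 0.6700

Derivation:
d1 = (ln(S/K) + (r - q + 0.5*sigma^2) * T) / (sigma * sqrt(T)) = 0.32789473
d2 = d1 - sigma * sqrt(T) = 0.20378925
exp(-rT) = 0.99916735; exp(-qT) = 0.99983341
C = S_0 * exp(-qT) * N(d1) - K * exp(-rT) * N(d2)
N(d1) = 0.62850437; N(d2) = 0.58074090
C = 10.0600 * 0.99983341 * 0.62850437 - 9.7400 * 0.99916735 * 0.58074090 = 0.6700


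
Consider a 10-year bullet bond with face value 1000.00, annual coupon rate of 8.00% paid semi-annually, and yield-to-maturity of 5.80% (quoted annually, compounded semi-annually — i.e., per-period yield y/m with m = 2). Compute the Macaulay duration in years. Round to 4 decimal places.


Answer: Macaulay duration = 7.3077 years

Derivation:
Coupon per period c = face * coupon_rate / m = 40.000000
Periods per year m = 2; per-period yield y/m = 0.029000
Number of cashflows N = 20
Cashflows (t years, CF_t, discount factor 1/(1+y/m)^(m*t), PV):
  t = 0.5000: CF_t = 40.000000, DF = 0.971817, PV = 38.872692
  t = 1.0000: CF_t = 40.000000, DF = 0.944429, PV = 37.777154
  t = 1.5000: CF_t = 40.000000, DF = 0.917812, PV = 36.712492
  t = 2.0000: CF_t = 40.000000, DF = 0.891946, PV = 35.677835
  t = 2.5000: CF_t = 40.000000, DF = 0.866808, PV = 34.672337
  t = 3.0000: CF_t = 40.000000, DF = 0.842379, PV = 33.695177
  t = 3.5000: CF_t = 40.000000, DF = 0.818639, PV = 32.745556
  t = 4.0000: CF_t = 40.000000, DF = 0.795567, PV = 31.822698
  t = 4.5000: CF_t = 40.000000, DF = 0.773146, PV = 30.925848
  t = 5.0000: CF_t = 40.000000, DF = 0.751357, PV = 30.054274
  t = 5.5000: CF_t = 40.000000, DF = 0.730182, PV = 29.207264
  t = 6.0000: CF_t = 40.000000, DF = 0.709603, PV = 28.384124
  t = 6.5000: CF_t = 40.000000, DF = 0.689605, PV = 27.584183
  t = 7.0000: CF_t = 40.000000, DF = 0.670170, PV = 26.806786
  t = 7.5000: CF_t = 40.000000, DF = 0.651282, PV = 26.051298
  t = 8.0000: CF_t = 40.000000, DF = 0.632928, PV = 25.317102
  t = 8.5000: CF_t = 40.000000, DF = 0.615090, PV = 24.603598
  t = 9.0000: CF_t = 40.000000, DF = 0.597755, PV = 23.910202
  t = 9.5000: CF_t = 40.000000, DF = 0.580909, PV = 23.236348
  t = 10.0000: CF_t = 1040.000000, DF = 0.564537, PV = 587.118607
Price P = sum_t PV_t = 1165.175574
Macaulay numerator sum_t t * PV_t:
  t * PV_t at t = 0.5000: 19.436346
  t * PV_t at t = 1.0000: 37.777154
  t * PV_t at t = 1.5000: 55.068738
  t * PV_t at t = 2.0000: 71.355670
  t * PV_t at t = 2.5000: 86.680843
  t * PV_t at t = 3.0000: 101.085531
  t * PV_t at t = 3.5000: 114.609446
  t * PV_t at t = 4.0000: 127.290791
  t * PV_t at t = 4.5000: 139.166316
  t * PV_t at t = 5.0000: 150.271371
  t * PV_t at t = 5.5000: 160.639949
  t * PV_t at t = 6.0000: 170.304744
  t * PV_t at t = 6.5000: 179.297187
  t * PV_t at t = 7.0000: 187.647501
  t * PV_t at t = 7.5000: 195.384736
  t * PV_t at t = 8.0000: 202.536818
  t * PV_t at t = 8.5000: 209.130582
  t * PV_t at t = 9.0000: 215.191818
  t * PV_t at t = 9.5000: 220.745305
  t * PV_t at t = 10.0000: 5871.186067
Macaulay duration D = (sum_t t * PV_t) / P = 8514.806914 / 1165.175574 = 7.307746


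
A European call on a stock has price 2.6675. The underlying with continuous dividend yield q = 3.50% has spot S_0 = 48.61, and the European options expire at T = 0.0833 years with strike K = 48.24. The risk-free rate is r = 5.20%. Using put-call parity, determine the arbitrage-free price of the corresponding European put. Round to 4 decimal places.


Put-call parity: C - P = S_0 * exp(-qT) - K * exp(-rT).
S_0 * exp(-qT) = 48.6100 * 0.99708875 = 48.46848394
K * exp(-rT) = 48.2400 * 0.99567777 = 48.03149552
P = C - S*exp(-qT) + K*exp(-rT)
P = 2.6675 - 48.46848394 + 48.03149552 = 2.2305

Answer: Put price = 2.2305


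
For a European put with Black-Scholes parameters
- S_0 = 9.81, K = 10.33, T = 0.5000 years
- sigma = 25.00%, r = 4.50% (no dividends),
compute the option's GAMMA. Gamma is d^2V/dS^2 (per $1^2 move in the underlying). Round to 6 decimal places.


Answer: Gamma = 0.229374

Derivation:
d1 = -0.0765090078; d2 = -0.2532857031
phi(d1) = 0.3977763575; exp(-qT) = 1.0000000000; exp(-rT) = 0.9777512372
Gamma = exp(-qT) * phi(d1) / (S * sigma * sqrt(T)) = 1.0000000000 * 0.3977763575 / (9.8100 * 0.2500 * 0.7071067812) = 0.229374


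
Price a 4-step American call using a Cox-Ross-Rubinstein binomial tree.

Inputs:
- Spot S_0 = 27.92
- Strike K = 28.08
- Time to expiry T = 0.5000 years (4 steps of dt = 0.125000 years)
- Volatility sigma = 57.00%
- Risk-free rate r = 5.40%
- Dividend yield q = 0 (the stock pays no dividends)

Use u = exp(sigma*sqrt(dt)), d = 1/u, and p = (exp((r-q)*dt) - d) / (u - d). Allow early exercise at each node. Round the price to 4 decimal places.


dt = T/N = 0.125000
u = exp(sigma*sqrt(dt)) = 1.223267; d = 1/u = 0.817483
p = (exp((r-q)*dt) - d) / (u - d) = 0.466479
Discount per step: exp(-r*dt) = 0.993273
Stock lattice S(k, i) with i counting down-moves:
  k=0: S(0,0) = 27.9200
  k=1: S(1,0) = 34.1536; S(1,1) = 22.8241
  k=2: S(2,0) = 41.7790; S(2,1) = 27.9200; S(2,2) = 18.6583
  k=3: S(3,0) = 51.1069; S(3,1) = 34.1536; S(3,2) = 22.8241; S(3,3) = 15.2529
  k=4: S(4,0) = 62.5174; S(4,1) = 41.7790; S(4,2) = 27.9200; S(4,3) = 18.6583; S(4,4) = 12.4689
Terminal payoffs V(N, i) = max(S_T - K, 0):
  V(4,0) = 34.437406; V(4,1) = 13.699013; V(4,2) = 0.000000; V(4,3) = 0.000000; V(4,4) = 0.000000
Backward induction: V(k, i) = exp(-r*dt) * [p * V(k+1, i) + (1-p) * V(k+1, i+1)]; then take max(V_cont, immediate exercise) for American.
  V(3,0) = exp(-r*dt) * [p*34.437406 + (1-p)*13.699013] = 23.215805; exercise = 23.026903; V(3,0) = max -> 23.215805
  V(3,1) = exp(-r*dt) * [p*13.699013 + (1-p)*0.000000] = 6.347315; exercise = 6.073624; V(3,1) = max -> 6.347315
  V(3,2) = exp(-r*dt) * [p*0.000000 + (1-p)*0.000000] = 0.000000; exercise = 0.000000; V(3,2) = max -> 0.000000
  V(3,3) = exp(-r*dt) * [p*0.000000 + (1-p)*0.000000] = 0.000000; exercise = 0.000000; V(3,3) = max -> 0.000000
  V(2,0) = exp(-r*dt) * [p*23.215805 + (1-p)*6.347315] = 14.120479; exercise = 13.699013; V(2,0) = max -> 14.120479
  V(2,1) = exp(-r*dt) * [p*6.347315 + (1-p)*0.000000] = 2.940972; exercise = 0.000000; V(2,1) = max -> 2.940972
  V(2,2) = exp(-r*dt) * [p*0.000000 + (1-p)*0.000000] = 0.000000; exercise = 0.000000; V(2,2) = max -> 0.000000
  V(1,0) = exp(-r*dt) * [p*14.120479 + (1-p)*2.940972] = 8.101111; exercise = 6.073624; V(1,0) = max -> 8.101111
  V(1,1) = exp(-r*dt) * [p*2.940972 + (1-p)*0.000000] = 1.362673; exercise = 0.000000; V(1,1) = max -> 1.362673
  V(0,0) = exp(-r*dt) * [p*8.101111 + (1-p)*1.362673] = 4.475701; exercise = 0.000000; V(0,0) = max -> 4.475701

Answer: Price = V(0,0) = 4.4757


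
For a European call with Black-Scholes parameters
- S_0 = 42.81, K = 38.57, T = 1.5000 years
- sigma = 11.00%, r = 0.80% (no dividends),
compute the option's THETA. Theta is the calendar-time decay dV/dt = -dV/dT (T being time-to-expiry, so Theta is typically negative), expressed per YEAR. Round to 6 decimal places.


Answer: Theta = -0.737341

Derivation:
d1 = 0.9305978803; d2 = 0.7958759445
phi(d1) = 0.2587365955; exp(-qT) = 1.0000000000; exp(-rT) = 0.9880717129
Theta = -S*exp(-qT)*phi(d1)*sigma/(2*sqrt(T)) - r*K*exp(-rT)*N(d2) + q*S*exp(-qT)*N(d1)
N(d1) = 0.8239691943; N(d2) = 0.7869479278; sqrt(T) = 1.2247448714
Term 1 = -42.8100 * 1.0000000000 * 0.2587365955 * 0.1100 / (2 * 1.2247448714) = -0.4974164540
Term 2 = -0.0080 * 38.5700 * 0.9880717129 * 0.7869479278 = -0.2399242181
Term 3 = 0 (no dividend yield, q = 0)
Theta = -0.4974164540 + (-0.2399242181) + (0.0000000000) = -0.737341


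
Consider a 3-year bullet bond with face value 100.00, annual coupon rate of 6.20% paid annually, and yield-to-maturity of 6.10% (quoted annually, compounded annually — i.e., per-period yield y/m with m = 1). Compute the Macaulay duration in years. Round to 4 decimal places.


Answer: Macaulay duration = 2.8285 years

Derivation:
Coupon per period c = face * coupon_rate / m = 6.200000
Periods per year m = 1; per-period yield y/m = 0.061000
Number of cashflows N = 3
Cashflows (t years, CF_t, discount factor 1/(1+y/m)^(m*t), PV):
  t = 1.0000: CF_t = 6.200000, DF = 0.942507, PV = 5.843544
  t = 2.0000: CF_t = 6.200000, DF = 0.888320, PV = 5.507581
  t = 3.0000: CF_t = 106.200000, DF = 0.837247, PV = 88.915682
Price P = sum_t PV_t = 100.266807
Macaulay numerator sum_t t * PV_t:
  t * PV_t at t = 1.0000: 5.843544
  t * PV_t at t = 2.0000: 11.015163
  t * PV_t at t = 3.0000: 266.747047
Macaulay duration D = (sum_t t * PV_t) / P = 283.605753 / 100.266807 = 2.828511


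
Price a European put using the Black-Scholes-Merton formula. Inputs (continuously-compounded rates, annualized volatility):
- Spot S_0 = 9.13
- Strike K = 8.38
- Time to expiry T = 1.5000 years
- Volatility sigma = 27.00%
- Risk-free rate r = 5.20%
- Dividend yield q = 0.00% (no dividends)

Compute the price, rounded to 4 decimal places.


d1 = (ln(S/K) + (r - q + 0.5*sigma^2) * T) / (sigma * sqrt(T)) = 0.66043318
d2 = d1 - sigma * sqrt(T) = 0.32975206
exp(-rT) = 0.92496443; exp(-qT) = 1.00000000
P = K * exp(-rT) * N(-d2) - S_0 * exp(-qT) * N(-d1)
N(-d1) = 0.25448794; N(-d2) = 0.37079366
P = 8.3800 * 0.92496443 * 0.37079366 - 9.1300 * 1.00000000 * 0.25448794 = 0.5506

Answer: Price = 0.5506


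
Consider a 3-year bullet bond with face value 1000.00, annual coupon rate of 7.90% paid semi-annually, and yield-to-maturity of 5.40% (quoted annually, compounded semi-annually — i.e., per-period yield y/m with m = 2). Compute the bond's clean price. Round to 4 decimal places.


Answer: Price = 1068.3934

Derivation:
Coupon per period c = face * coupon_rate / m = 39.500000
Periods per year m = 2; per-period yield y/m = 0.027000
Number of cashflows N = 6
Cashflows (t years, CF_t, discount factor 1/(1+y/m)^(m*t), PV):
  t = 0.5000: CF_t = 39.500000, DF = 0.973710, PV = 38.461538
  t = 1.0000: CF_t = 39.500000, DF = 0.948111, PV = 37.450378
  t = 1.5000: CF_t = 39.500000, DF = 0.923185, PV = 36.465802
  t = 2.0000: CF_t = 39.500000, DF = 0.898914, PV = 35.507110
  t = 2.5000: CF_t = 39.500000, DF = 0.875282, PV = 34.573622
  t = 3.0000: CF_t = 1039.500000, DF = 0.852270, PV = 885.934944
Price P = sum_t PV_t = 1068.393394


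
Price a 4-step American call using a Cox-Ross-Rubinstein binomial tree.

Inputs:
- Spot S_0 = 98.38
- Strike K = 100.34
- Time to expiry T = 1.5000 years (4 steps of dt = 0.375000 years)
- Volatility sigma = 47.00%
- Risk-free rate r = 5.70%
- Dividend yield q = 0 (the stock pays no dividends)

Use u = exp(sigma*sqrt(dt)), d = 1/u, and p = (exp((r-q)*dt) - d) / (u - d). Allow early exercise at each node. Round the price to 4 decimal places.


Answer: Price = V(0,0) = 23.8641

Derivation:
dt = T/N = 0.375000
u = exp(sigma*sqrt(dt)) = 1.333511; d = 1/u = 0.749900
p = (exp((r-q)*dt) - d) / (u - d) = 0.465559
Discount per step: exp(-r*dt) = 0.978852
Stock lattice S(k, i) with i counting down-moves:
  k=0: S(0,0) = 98.3800
  k=1: S(1,0) = 131.1908; S(1,1) = 73.7752
  k=2: S(2,0) = 174.9443; S(2,1) = 98.3800; S(2,2) = 55.3240
  k=3: S(3,0) = 233.2901; S(3,1) = 131.1908; S(3,2) = 73.7752; S(3,3) = 41.4875
  k=4: S(4,0) = 311.0948; S(4,1) = 174.9443; S(4,2) = 98.3800; S(4,3) = 55.3240; S(4,4) = 31.1115
Terminal payoffs V(N, i) = max(S_T - K, 0):
  V(4,0) = 210.754807; V(4,1) = 74.604297; V(4,2) = 0.000000; V(4,3) = 0.000000; V(4,4) = 0.000000
Backward induction: V(k, i) = exp(-r*dt) * [p * V(k+1, i) + (1-p) * V(k+1, i+1)]; then take max(V_cont, immediate exercise) for American.
  V(3,0) = exp(-r*dt) * [p*210.754807 + (1-p)*74.604297] = 135.072090; exercise = 132.950082; V(3,0) = max -> 135.072090
  V(3,1) = exp(-r*dt) * [p*74.604297 + (1-p)*0.000000] = 33.998137; exercise = 30.850777; V(3,1) = max -> 33.998137
  V(3,2) = exp(-r*dt) * [p*0.000000 + (1-p)*0.000000] = 0.000000; exercise = 0.000000; V(3,2) = max -> 0.000000
  V(3,3) = exp(-r*dt) * [p*0.000000 + (1-p)*0.000000] = 0.000000; exercise = 0.000000; V(3,3) = max -> 0.000000
  V(2,0) = exp(-r*dt) * [p*135.072090 + (1-p)*33.998137] = 79.339838; exercise = 74.604297; V(2,0) = max -> 79.339838
  V(2,1) = exp(-r*dt) * [p*33.998137 + (1-p)*0.000000] = 15.493388; exercise = 0.000000; V(2,1) = max -> 15.493388
  V(2,2) = exp(-r*dt) * [p*0.000000 + (1-p)*0.000000] = 0.000000; exercise = 0.000000; V(2,2) = max -> 0.000000
  V(1,0) = exp(-r*dt) * [p*79.339838 + (1-p)*15.493388] = 44.261379; exercise = 30.850777; V(1,0) = max -> 44.261379
  V(1,1) = exp(-r*dt) * [p*15.493388 + (1-p)*0.000000] = 7.060536; exercise = 0.000000; V(1,1) = max -> 7.060536
  V(0,0) = exp(-r*dt) * [p*44.261379 + (1-p)*7.060536] = 23.864121; exercise = 0.000000; V(0,0) = max -> 23.864121


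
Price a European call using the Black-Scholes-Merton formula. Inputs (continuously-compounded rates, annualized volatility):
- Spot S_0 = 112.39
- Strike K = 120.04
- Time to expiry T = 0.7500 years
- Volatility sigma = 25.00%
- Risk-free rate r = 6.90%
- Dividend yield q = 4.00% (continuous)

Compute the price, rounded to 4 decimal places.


d1 = (ln(S/K) + (r - q + 0.5*sigma^2) * T) / (sigma * sqrt(T)) = -0.09543625
d2 = d1 - sigma * sqrt(T) = -0.31194260
exp(-rT) = 0.94956623; exp(-qT) = 0.97044553
C = S_0 * exp(-qT) * N(d1) - K * exp(-rT) * N(d2)
N(d1) = 0.46198416; N(d2) = 0.37754207
C = 112.3900 * 0.97044553 * 0.46198416 - 120.0400 * 0.94956623 * 0.37754207 = 7.3534

Answer: Price = 7.3534


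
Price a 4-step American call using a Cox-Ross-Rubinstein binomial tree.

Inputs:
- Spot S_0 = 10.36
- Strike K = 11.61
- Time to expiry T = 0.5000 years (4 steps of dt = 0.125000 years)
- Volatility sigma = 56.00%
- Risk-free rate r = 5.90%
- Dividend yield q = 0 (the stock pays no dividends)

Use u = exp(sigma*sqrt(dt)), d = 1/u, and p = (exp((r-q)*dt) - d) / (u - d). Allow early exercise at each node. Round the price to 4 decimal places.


dt = T/N = 0.125000
u = exp(sigma*sqrt(dt)) = 1.218950; d = 1/u = 0.820378
p = (exp((r-q)*dt) - d) / (u - d) = 0.469236
Discount per step: exp(-r*dt) = 0.992652
Stock lattice S(k, i) with i counting down-moves:
  k=0: S(0,0) = 10.3600
  k=1: S(1,0) = 12.6283; S(1,1) = 8.4991
  k=2: S(2,0) = 15.3933; S(2,1) = 10.3600; S(2,2) = 6.9725
  k=3: S(3,0) = 18.7637; S(3,1) = 12.6283; S(3,2) = 8.4991; S(3,3) = 5.7201
  k=4: S(4,0) = 22.8720; S(4,1) = 15.3933; S(4,2) = 10.3600; S(4,3) = 6.9725; S(4,4) = 4.6926
Terminal payoffs V(N, i) = max(S_T - K, 0):
  V(4,0) = 11.261963; V(4,1) = 3.783295; V(4,2) = 0.000000; V(4,3) = 0.000000; V(4,4) = 0.000000
Backward induction: V(k, i) = exp(-r*dt) * [p * V(k+1, i) + (1-p) * V(k+1, i+1)]; then take max(V_cont, immediate exercise) for American.
  V(3,0) = exp(-r*dt) * [p*11.261963 + (1-p)*3.783295] = 7.238967; exercise = 7.153658; V(3,0) = max -> 7.238967
  V(3,1) = exp(-r*dt) * [p*3.783295 + (1-p)*0.000000] = 1.762212; exercise = 1.018323; V(3,1) = max -> 1.762212
  V(3,2) = exp(-r*dt) * [p*0.000000 + (1-p)*0.000000] = 0.000000; exercise = 0.000000; V(3,2) = max -> 0.000000
  V(3,3) = exp(-r*dt) * [p*0.000000 + (1-p)*0.000000] = 0.000000; exercise = 0.000000; V(3,3) = max -> 0.000000
  V(2,0) = exp(-r*dt) * [p*7.238967 + (1-p)*1.762212] = 4.300269; exercise = 3.783295; V(2,0) = max -> 4.300269
  V(2,1) = exp(-r*dt) * [p*1.762212 + (1-p)*0.000000] = 0.820817; exercise = 0.000000; V(2,1) = max -> 0.820817
  V(2,2) = exp(-r*dt) * [p*0.000000 + (1-p)*0.000000] = 0.000000; exercise = 0.000000; V(2,2) = max -> 0.000000
  V(1,0) = exp(-r*dt) * [p*4.300269 + (1-p)*0.820817] = 2.435471; exercise = 1.018323; V(1,0) = max -> 2.435471
  V(1,1) = exp(-r*dt) * [p*0.820817 + (1-p)*0.000000] = 0.382326; exercise = 0.000000; V(1,1) = max -> 0.382326
  V(0,0) = exp(-r*dt) * [p*2.435471 + (1-p)*0.382326] = 1.335847; exercise = 0.000000; V(0,0) = max -> 1.335847

Answer: Price = V(0,0) = 1.3358


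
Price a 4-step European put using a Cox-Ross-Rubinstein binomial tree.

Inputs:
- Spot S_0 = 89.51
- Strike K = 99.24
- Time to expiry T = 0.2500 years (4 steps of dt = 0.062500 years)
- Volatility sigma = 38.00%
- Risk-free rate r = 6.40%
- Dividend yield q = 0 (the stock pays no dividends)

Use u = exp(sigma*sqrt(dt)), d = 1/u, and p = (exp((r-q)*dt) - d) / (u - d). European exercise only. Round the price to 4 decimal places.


dt = T/N = 0.062500
u = exp(sigma*sqrt(dt)) = 1.099659; d = 1/u = 0.909373
p = (exp((r-q)*dt) - d) / (u - d) = 0.497331
Discount per step: exp(-r*dt) = 0.996008
Stock lattice S(k, i) with i counting down-moves:
  k=0: S(0,0) = 89.5100
  k=1: S(1,0) = 98.4305; S(1,1) = 81.3980
  k=2: S(2,0) = 108.2399; S(2,1) = 89.5100; S(2,2) = 74.0211
  k=3: S(3,0) = 119.0270; S(3,1) = 98.4305; S(3,2) = 81.3980; S(3,3) = 67.3128
  k=4: S(4,0) = 130.8891; S(4,1) = 108.2399; S(4,2) = 89.5100; S(4,3) = 74.0211; S(4,4) = 61.2124
Terminal payoffs V(N, i) = max(K - S_T, 0):
  V(4,0) = 0.000000; V(4,1) = 0.000000; V(4,2) = 9.730000; V(4,3) = 25.218888; V(4,4) = 38.027565
Backward induction: V(k, i) = exp(-r*dt) * [p * V(k+1, i) + (1-p) * V(k+1, i+1)].
  V(3,0) = exp(-r*dt) * [p*0.000000 + (1-p)*0.000000] = 0.000000
  V(3,1) = exp(-r*dt) * [p*0.000000 + (1-p)*9.730000] = 4.871445
  V(3,2) = exp(-r*dt) * [p*9.730000 + (1-p)*25.218888] = 17.445861
  V(3,3) = exp(-r*dt) * [p*25.218888 + (1-p)*38.027565] = 31.531037
  V(2,0) = exp(-r*dt) * [p*0.000000 + (1-p)*4.871445] = 2.438949
  V(2,1) = exp(-r*dt) * [p*4.871445 + (1-p)*17.445861] = 11.147536
  V(2,2) = exp(-r*dt) * [p*17.445861 + (1-p)*31.531037] = 24.428135
  V(1,0) = exp(-r*dt) * [p*2.438949 + (1-p)*11.147536] = 6.789275
  V(1,1) = exp(-r*dt) * [p*11.147536 + (1-p)*24.428135] = 17.752131
  V(0,0) = exp(-r*dt) * [p*6.789275 + (1-p)*17.752131] = 12.250862

Answer: Price = V(0,0) = 12.2509


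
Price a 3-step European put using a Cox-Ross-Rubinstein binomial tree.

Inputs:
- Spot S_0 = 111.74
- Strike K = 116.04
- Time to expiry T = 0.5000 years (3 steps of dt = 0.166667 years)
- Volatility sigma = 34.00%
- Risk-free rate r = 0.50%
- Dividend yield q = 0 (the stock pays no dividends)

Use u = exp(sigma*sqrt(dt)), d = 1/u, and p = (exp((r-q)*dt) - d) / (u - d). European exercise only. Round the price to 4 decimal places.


Answer: Price = V(0,0) = 13.7897

Derivation:
dt = T/N = 0.166667
u = exp(sigma*sqrt(dt)) = 1.148899; d = 1/u = 0.870398
p = (exp((r-q)*dt) - d) / (u - d) = 0.468348
Discount per step: exp(-r*dt) = 0.999167
Stock lattice S(k, i) with i counting down-moves:
  k=0: S(0,0) = 111.7400
  k=1: S(1,0) = 128.3780; S(1,1) = 97.2583
  k=2: S(2,0) = 147.4934; S(2,1) = 111.7400; S(2,2) = 84.6535
  k=3: S(3,0) = 169.4551; S(3,1) = 128.3780; S(3,2) = 97.2583; S(3,3) = 73.6822
Terminal payoffs V(N, i) = max(K - S_T, 0):
  V(3,0) = 0.000000; V(3,1) = 0.000000; V(3,2) = 18.781700; V(3,3) = 42.357783
Backward induction: V(k, i) = exp(-r*dt) * [p * V(k+1, i) + (1-p) * V(k+1, i+1)].
  V(2,0) = exp(-r*dt) * [p*0.000000 + (1-p)*0.000000] = 0.000000
  V(2,1) = exp(-r*dt) * [p*0.000000 + (1-p)*18.781700] = 9.977012
  V(2,2) = exp(-r*dt) * [p*18.781700 + (1-p)*42.357783] = 31.289887
  V(1,0) = exp(-r*dt) * [p*0.000000 + (1-p)*9.977012] = 5.299880
  V(1,1) = exp(-r*dt) * [p*9.977012 + (1-p)*31.289887] = 21.290296
  V(0,0) = exp(-r*dt) * [p*5.299880 + (1-p)*21.290296] = 13.789721


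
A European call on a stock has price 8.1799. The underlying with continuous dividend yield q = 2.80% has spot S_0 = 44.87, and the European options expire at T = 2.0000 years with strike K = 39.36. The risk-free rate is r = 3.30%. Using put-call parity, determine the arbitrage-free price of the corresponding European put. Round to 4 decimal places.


Answer: Put price = 2.5997

Derivation:
Put-call parity: C - P = S_0 * exp(-qT) - K * exp(-rT).
S_0 * exp(-qT) = 44.8700 * 0.94553914 = 42.42634103
K * exp(-rT) = 39.3600 * 0.93613086 = 36.84611082
P = C - S*exp(-qT) + K*exp(-rT)
P = 8.1799 - 42.42634103 + 36.84611082 = 2.5997


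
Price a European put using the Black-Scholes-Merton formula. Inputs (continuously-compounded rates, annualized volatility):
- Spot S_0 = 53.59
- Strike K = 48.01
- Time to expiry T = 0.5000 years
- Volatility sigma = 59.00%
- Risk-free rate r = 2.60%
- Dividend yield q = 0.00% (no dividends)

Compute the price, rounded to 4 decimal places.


Answer: Price = 5.5967

Derivation:
d1 = (ln(S/K) + (r - q + 0.5*sigma^2) * T) / (sigma * sqrt(T)) = 0.50331180
d2 = d1 - sigma * sqrt(T) = 0.08611880
exp(-rT) = 0.98708414; exp(-qT) = 1.00000000
P = K * exp(-rT) * N(-d2) - S_0 * exp(-qT) * N(-d1)
N(-d1) = 0.30737254; N(-d2) = 0.46568599
P = 48.0100 * 0.98708414 * 0.46568599 - 53.5900 * 1.00000000 * 0.30737254 = 5.5967


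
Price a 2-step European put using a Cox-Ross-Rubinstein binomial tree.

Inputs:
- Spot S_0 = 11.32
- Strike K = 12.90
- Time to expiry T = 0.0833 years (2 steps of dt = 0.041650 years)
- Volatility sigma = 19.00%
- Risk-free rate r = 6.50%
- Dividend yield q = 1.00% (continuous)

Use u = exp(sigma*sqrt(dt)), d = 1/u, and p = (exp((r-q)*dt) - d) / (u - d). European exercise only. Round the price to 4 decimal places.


dt = T/N = 0.041650
u = exp(sigma*sqrt(dt)) = 1.039537; d = 1/u = 0.961966
p = (exp((r-q)*dt) - d) / (u - d) = 0.519872
Discount per step: exp(-r*dt) = 0.997296
Stock lattice S(k, i) with i counting down-moves:
  k=0: S(0,0) = 11.3200
  k=1: S(1,0) = 11.7676; S(1,1) = 10.8895
  k=2: S(2,0) = 12.2328; S(2,1) = 11.3200; S(2,2) = 10.4753
Terminal payoffs V(N, i) = max(K - S_T, 0):
  V(2,0) = 0.667177; V(2,1) = 1.580000; V(2,2) = 2.424707
Backward induction: V(k, i) = exp(-r*dt) * [p * V(k+1, i) + (1-p) * V(k+1, i+1)].
  V(1,0) = exp(-r*dt) * [p*0.667177 + (1-p)*1.580000] = 1.102460
  V(1,1) = exp(-r*dt) * [p*1.580000 + (1-p)*2.424707] = 1.980199
  V(0,0) = exp(-r*dt) * [p*1.102460 + (1-p)*1.980199] = 1.519767

Answer: Price = V(0,0) = 1.5198


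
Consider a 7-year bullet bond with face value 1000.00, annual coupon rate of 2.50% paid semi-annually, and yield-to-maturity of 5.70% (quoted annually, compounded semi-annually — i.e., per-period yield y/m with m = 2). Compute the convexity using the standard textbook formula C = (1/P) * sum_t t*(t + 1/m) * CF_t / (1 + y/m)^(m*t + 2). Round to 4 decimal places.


Coupon per period c = face * coupon_rate / m = 12.500000
Periods per year m = 2; per-period yield y/m = 0.028500
Number of cashflows N = 14
Cashflows (t years, CF_t, discount factor 1/(1+y/m)^(m*t), PV):
  t = 0.5000: CF_t = 12.500000, DF = 0.972290, PV = 12.153622
  t = 1.0000: CF_t = 12.500000, DF = 0.945347, PV = 11.816842
  t = 1.5000: CF_t = 12.500000, DF = 0.919152, PV = 11.489394
  t = 2.0000: CF_t = 12.500000, DF = 0.893682, PV = 11.171020
  t = 2.5000: CF_t = 12.500000, DF = 0.868917, PV = 10.861468
  t = 3.0000: CF_t = 12.500000, DF = 0.844840, PV = 10.560494
  t = 3.5000: CF_t = 12.500000, DF = 0.821429, PV = 10.267860
  t = 4.0000: CF_t = 12.500000, DF = 0.798667, PV = 9.983335
  t = 4.5000: CF_t = 12.500000, DF = 0.776536, PV = 9.706694
  t = 5.0000: CF_t = 12.500000, DF = 0.755018, PV = 9.437719
  t = 5.5000: CF_t = 12.500000, DF = 0.734096, PV = 9.176198
  t = 6.0000: CF_t = 12.500000, DF = 0.713754, PV = 8.921923
  t = 6.5000: CF_t = 12.500000, DF = 0.693976, PV = 8.674694
  t = 7.0000: CF_t = 1012.500000, DF = 0.674745, PV = 683.179597
Price P = sum_t PV_t = 817.400859
Convexity numerator sum_t t*(t + 1/m) * CF_t / (1+y/m)^(m*t + 2):
  t = 0.5000: term = 5.744697
  t = 1.0000: term = 16.756530
  t = 1.5000: term = 32.584404
  t = 2.0000: term = 52.802470
  t = 2.5000: term = 77.008950
  t = 3.0000: term = 104.825018
  t = 3.5000: term = 135.893719
  t = 4.0000: term = 169.878946
  t = 4.5000: term = 206.464446
  t = 5.0000: term = 245.352877
  t = 5.5000: term = 286.264902
  t = 6.0000: term = 328.938324
  t = 6.5000: term = 373.127252
  t = 7.0000: term = 33906.705861
Convexity = (1/P) * sum = 35942.348396 / 817.400859 = 43.971508

Answer: Convexity = 43.9715


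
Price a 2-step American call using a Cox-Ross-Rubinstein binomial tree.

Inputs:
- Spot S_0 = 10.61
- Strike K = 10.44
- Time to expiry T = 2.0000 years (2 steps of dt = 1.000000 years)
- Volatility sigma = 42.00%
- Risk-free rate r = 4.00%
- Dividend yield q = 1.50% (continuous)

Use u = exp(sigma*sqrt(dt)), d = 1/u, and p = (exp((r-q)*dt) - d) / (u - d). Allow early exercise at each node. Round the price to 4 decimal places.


Answer: Price = V(0,0) = 2.4426

Derivation:
dt = T/N = 1.000000
u = exp(sigma*sqrt(dt)) = 1.521962; d = 1/u = 0.657047
p = (exp((r-q)*dt) - d) / (u - d) = 0.425786
Discount per step: exp(-r*dt) = 0.960789
Stock lattice S(k, i) with i counting down-moves:
  k=0: S(0,0) = 10.6100
  k=1: S(1,0) = 16.1480; S(1,1) = 6.9713
  k=2: S(2,0) = 24.5767; S(2,1) = 10.6100; S(2,2) = 4.5804
Terminal payoffs V(N, i) = max(S_T - K, 0):
  V(2,0) = 14.136654; V(2,1) = 0.170000; V(2,2) = 0.000000
Backward induction: V(k, i) = exp(-r*dt) * [p * V(k+1, i) + (1-p) * V(k+1, i+1)]; then take max(V_cont, immediate exercise) for American.
  V(1,0) = exp(-r*dt) * [p*14.136654 + (1-p)*0.170000] = 5.876958; exercise = 5.708012; V(1,0) = max -> 5.876958
  V(1,1) = exp(-r*dt) * [p*0.170000 + (1-p)*0.000000] = 0.069545; exercise = 0.000000; V(1,1) = max -> 0.069545
  V(0,0) = exp(-r*dt) * [p*5.876958 + (1-p)*0.069545] = 2.442575; exercise = 0.170000; V(0,0) = max -> 2.442575


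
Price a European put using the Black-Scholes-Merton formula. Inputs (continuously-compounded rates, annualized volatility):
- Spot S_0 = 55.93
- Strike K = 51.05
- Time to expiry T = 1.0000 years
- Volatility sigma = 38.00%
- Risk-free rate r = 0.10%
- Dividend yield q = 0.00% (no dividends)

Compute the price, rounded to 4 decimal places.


Answer: Price = 5.8245

Derivation:
d1 = (ln(S/K) + (r - q + 0.5*sigma^2) * T) / (sigma * sqrt(T)) = 0.43288254
d2 = d1 - sigma * sqrt(T) = 0.05288254
exp(-rT) = 0.99900050; exp(-qT) = 1.00000000
P = K * exp(-rT) * N(-d2) - S_0 * exp(-qT) * N(-d1)
N(-d1) = 0.33255005; N(-d2) = 0.47891275
P = 51.0500 * 0.99900050 * 0.47891275 - 55.9300 * 1.00000000 * 0.33255005 = 5.8245


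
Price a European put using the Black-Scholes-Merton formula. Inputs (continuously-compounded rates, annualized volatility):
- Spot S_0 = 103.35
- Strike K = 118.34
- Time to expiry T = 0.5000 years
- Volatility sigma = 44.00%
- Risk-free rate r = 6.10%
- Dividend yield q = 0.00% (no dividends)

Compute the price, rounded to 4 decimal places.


d1 = (ln(S/K) + (r - q + 0.5*sigma^2) * T) / (sigma * sqrt(T)) = -0.18172821
d2 = d1 - sigma * sqrt(T) = -0.49285520
exp(-rT) = 0.96996043; exp(-qT) = 1.00000000
P = K * exp(-rT) * N(-d2) - S_0 * exp(-qT) * N(-d1)
N(-d1) = 0.57210199; N(-d2) = 0.68894255
P = 118.3400 * 0.96996043 * 0.68894255 - 103.3500 * 1.00000000 * 0.57210199 = 19.9536

Answer: Price = 19.9536


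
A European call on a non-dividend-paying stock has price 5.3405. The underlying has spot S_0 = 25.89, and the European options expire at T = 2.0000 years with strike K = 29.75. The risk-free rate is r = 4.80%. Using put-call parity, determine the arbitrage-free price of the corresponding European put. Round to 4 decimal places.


Answer: Put price = 6.4773

Derivation:
Put-call parity: C - P = S_0 * exp(-qT) - K * exp(-rT).
S_0 * exp(-qT) = 25.8900 * 1.00000000 = 25.89000000
K * exp(-rT) = 29.7500 * 0.90846402 = 27.02680448
P = C - S*exp(-qT) + K*exp(-rT)
P = 5.3405 - 25.89000000 + 27.02680448 = 6.4773


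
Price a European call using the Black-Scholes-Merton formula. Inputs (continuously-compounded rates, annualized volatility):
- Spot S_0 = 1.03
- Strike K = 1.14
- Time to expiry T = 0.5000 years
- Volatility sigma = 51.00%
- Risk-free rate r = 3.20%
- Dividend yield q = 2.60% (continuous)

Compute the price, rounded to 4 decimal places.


d1 = (ln(S/K) + (r - q + 0.5*sigma^2) * T) / (sigma * sqrt(T)) = -0.09274041
d2 = d1 - sigma * sqrt(T) = -0.45336487
exp(-rT) = 0.98412732; exp(-qT) = 0.98708414
C = S_0 * exp(-qT) * N(d1) - K * exp(-rT) * N(d2)
N(d1) = 0.46305490; N(d2) = 0.32514301
C = 1.0300 * 0.98708414 * 0.46305490 - 1.1400 * 0.98412732 * 0.32514301 = 0.1060

Answer: Price = 0.1060


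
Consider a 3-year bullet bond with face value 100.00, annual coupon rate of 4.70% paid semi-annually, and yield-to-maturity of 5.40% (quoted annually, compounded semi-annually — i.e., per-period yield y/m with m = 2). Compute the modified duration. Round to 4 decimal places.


Coupon per period c = face * coupon_rate / m = 2.350000
Periods per year m = 2; per-period yield y/m = 0.027000
Number of cashflows N = 6
Cashflows (t years, CF_t, discount factor 1/(1+y/m)^(m*t), PV):
  t = 0.5000: CF_t = 2.350000, DF = 0.973710, PV = 2.288218
  t = 1.0000: CF_t = 2.350000, DF = 0.948111, PV = 2.228060
  t = 1.5000: CF_t = 2.350000, DF = 0.923185, PV = 2.169484
  t = 2.0000: CF_t = 2.350000, DF = 0.898914, PV = 2.112448
  t = 2.5000: CF_t = 2.350000, DF = 0.875282, PV = 2.056912
  t = 3.0000: CF_t = 102.350000, DF = 0.852270, PV = 87.229862
Price P = sum_t PV_t = 98.084985
First compute Macaulay numerator sum_t t * PV_t:
  t * PV_t at t = 0.5000: 1.144109
  t * PV_t at t = 1.0000: 2.228060
  t * PV_t at t = 1.5000: 3.254227
  t * PV_t at t = 2.0000: 4.224897
  t * PV_t at t = 2.5000: 5.142279
  t * PV_t at t = 3.0000: 261.689586
Macaulay duration D = 277.683158 / 98.084985 = 2.831047
Modified duration = D / (1 + y/m) = 2.831047 / (1 + 0.027000) = 2.756618

Answer: Modified duration = 2.7566


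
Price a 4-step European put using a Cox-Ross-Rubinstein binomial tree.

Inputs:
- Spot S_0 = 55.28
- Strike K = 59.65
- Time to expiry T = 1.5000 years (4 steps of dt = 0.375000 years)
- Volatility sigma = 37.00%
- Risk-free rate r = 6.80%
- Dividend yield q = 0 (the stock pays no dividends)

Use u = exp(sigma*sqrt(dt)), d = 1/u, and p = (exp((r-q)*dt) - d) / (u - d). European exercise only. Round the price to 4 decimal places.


dt = T/N = 0.375000
u = exp(sigma*sqrt(dt)) = 1.254300; d = 1/u = 0.797257
p = (exp((r-q)*dt) - d) / (u - d) = 0.500108
Discount per step: exp(-r*dt) = 0.974822
Stock lattice S(k, i) with i counting down-moves:
  k=0: S(0,0) = 55.2800
  k=1: S(1,0) = 69.3377; S(1,1) = 44.0724
  k=2: S(2,0) = 86.9703; S(2,1) = 55.2800; S(2,2) = 35.1370
  k=3: S(3,0) = 109.0869; S(3,1) = 69.3377; S(3,2) = 44.0724; S(3,3) = 28.0133
  k=4: S(4,0) = 136.8277; S(4,1) = 86.9703; S(4,2) = 55.2800; S(4,3) = 35.1370; S(4,4) = 22.3338
Terminal payoffs V(N, i) = max(K - S_T, 0):
  V(4,0) = 0.000000; V(4,1) = 0.000000; V(4,2) = 4.370000; V(4,3) = 24.512969; V(4,4) = 37.316228
Backward induction: V(k, i) = exp(-r*dt) * [p * V(k+1, i) + (1-p) * V(k+1, i+1)].
  V(3,0) = exp(-r*dt) * [p*0.000000 + (1-p)*0.000000] = 0.000000
  V(3,1) = exp(-r*dt) * [p*0.000000 + (1-p)*4.370000] = 2.129529
  V(3,2) = exp(-r*dt) * [p*4.370000 + (1-p)*24.512969] = 14.075771
  V(3,3) = exp(-r*dt) * [p*24.512969 + (1-p)*37.316228] = 30.134900
  V(2,0) = exp(-r*dt) * [p*0.000000 + (1-p)*2.129529] = 1.037733
  V(2,1) = exp(-r*dt) * [p*2.129529 + (1-p)*14.075771] = 7.897392
  V(2,2) = exp(-r*dt) * [p*14.075771 + (1-p)*30.134900] = 21.547092
  V(1,0) = exp(-r*dt) * [p*1.037733 + (1-p)*7.897392] = 4.354361
  V(1,1) = exp(-r*dt) * [p*7.897392 + (1-p)*21.547092] = 14.350140
  V(0,0) = exp(-r*dt) * [p*4.354361 + (1-p)*14.350140] = 9.115735

Answer: Price = V(0,0) = 9.1157


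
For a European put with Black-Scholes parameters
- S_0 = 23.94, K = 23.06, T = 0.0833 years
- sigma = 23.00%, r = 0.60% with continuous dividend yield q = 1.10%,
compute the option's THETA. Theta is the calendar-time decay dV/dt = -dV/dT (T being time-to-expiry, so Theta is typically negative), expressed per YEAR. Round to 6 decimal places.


Answer: Theta = -3.224049

Derivation:
d1 = 0.5910935186; d2 = 0.5247115180
phi(d1) = 0.3349967974; exp(-qT) = 0.9990841197; exp(-rT) = 0.9995003249
Theta = -S*exp(-qT)*phi(d1)*sigma/(2*sqrt(T)) + r*K*exp(-rT)*N(-d2) - q*S*exp(-qT)*N(-d1)
N(-d1) = 0.2772288812; N(-d2) = 0.2998918746; sqrt(T) = 0.2886173938
Term 1 = -23.9400 * 0.9990841197 * 0.3349967974 * 0.2300 / (2 * 0.2886173938) = -3.1925830006
Term 2 = 0.0060 * 23.0600 * 0.9995003249 * 0.2998918746 = 0.0414723067
Term 3 = -0.0110 * 23.9400 * 0.9990841197 * 0.2772288812 = -0.0729385893
Theta = -3.1925830006 + (0.0414723067) + (-0.0729385893) = -3.224049


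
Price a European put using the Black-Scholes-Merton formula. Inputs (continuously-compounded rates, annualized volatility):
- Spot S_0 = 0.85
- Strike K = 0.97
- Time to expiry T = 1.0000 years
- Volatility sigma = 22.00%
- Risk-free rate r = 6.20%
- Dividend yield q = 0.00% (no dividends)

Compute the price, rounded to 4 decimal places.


d1 = (ln(S/K) + (r - q + 0.5*sigma^2) * T) / (sigma * sqrt(T)) = -0.20845328
d2 = d1 - sigma * sqrt(T) = -0.42845328
exp(-rT) = 0.93988289; exp(-qT) = 1.00000000
P = K * exp(-rT) * N(-d2) - S_0 * exp(-qT) * N(-d1)
N(-d1) = 0.58256247; N(-d2) = 0.66583943
P = 0.9700 * 0.93988289 * 0.66583943 - 0.8500 * 1.00000000 * 0.58256247 = 0.1119

Answer: Price = 0.1119


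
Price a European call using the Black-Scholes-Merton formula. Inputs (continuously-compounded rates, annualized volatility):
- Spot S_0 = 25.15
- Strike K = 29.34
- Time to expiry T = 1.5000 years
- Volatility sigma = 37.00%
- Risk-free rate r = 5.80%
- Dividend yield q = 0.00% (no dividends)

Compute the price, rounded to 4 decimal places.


Answer: Price = 3.8420

Derivation:
d1 = (ln(S/K) + (r - q + 0.5*sigma^2) * T) / (sigma * sqrt(T)) = 0.07851856
d2 = d1 - sigma * sqrt(T) = -0.37463705
exp(-rT) = 0.91667710; exp(-qT) = 1.00000000
C = S_0 * exp(-qT) * N(d1) - K * exp(-rT) * N(d2)
N(d1) = 0.53129222; N(d2) = 0.35396521
C = 25.1500 * 1.00000000 * 0.53129222 - 29.3400 * 0.91667710 * 0.35396521 = 3.8420


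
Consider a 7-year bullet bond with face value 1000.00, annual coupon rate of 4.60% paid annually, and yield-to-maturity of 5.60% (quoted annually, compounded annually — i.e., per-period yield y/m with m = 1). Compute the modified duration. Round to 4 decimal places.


Answer: Modified duration = 5.7875

Derivation:
Coupon per period c = face * coupon_rate / m = 46.000000
Periods per year m = 1; per-period yield y/m = 0.056000
Number of cashflows N = 7
Cashflows (t years, CF_t, discount factor 1/(1+y/m)^(m*t), PV):
  t = 1.0000: CF_t = 46.000000, DF = 0.946970, PV = 43.560606
  t = 2.0000: CF_t = 46.000000, DF = 0.896752, PV = 41.250574
  t = 3.0000: CF_t = 46.000000, DF = 0.849197, PV = 39.063043
  t = 4.0000: CF_t = 46.000000, DF = 0.804163, PV = 36.991518
  t = 5.0000: CF_t = 46.000000, DF = 0.761518, PV = 35.029847
  t = 6.0000: CF_t = 46.000000, DF = 0.721135, PV = 33.172204
  t = 7.0000: CF_t = 1046.000000, DF = 0.682893, PV = 714.305933
Price P = sum_t PV_t = 943.373725
First compute Macaulay numerator sum_t t * PV_t:
  t * PV_t at t = 1.0000: 43.560606
  t * PV_t at t = 2.0000: 82.501148
  t * PV_t at t = 3.0000: 117.189130
  t * PV_t at t = 4.0000: 147.966074
  t * PV_t at t = 5.0000: 175.149235
  t * PV_t at t = 6.0000: 199.033222
  t * PV_t at t = 7.0000: 5000.141528
Macaulay duration D = 5765.540943 / 943.373725 = 6.111619
Modified duration = D / (1 + y/m) = 6.111619 / (1 + 0.056000) = 5.787518


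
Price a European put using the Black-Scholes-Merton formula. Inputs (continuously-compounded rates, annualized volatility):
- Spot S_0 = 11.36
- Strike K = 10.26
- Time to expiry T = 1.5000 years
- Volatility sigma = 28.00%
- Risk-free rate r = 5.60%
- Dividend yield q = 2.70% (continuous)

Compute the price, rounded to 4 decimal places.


Answer: Price = 0.7679

Derivation:
d1 = (ln(S/K) + (r - q + 0.5*sigma^2) * T) / (sigma * sqrt(T)) = 0.59530058
d2 = d1 - sigma * sqrt(T) = 0.25237202
exp(-rT) = 0.91943126; exp(-qT) = 0.96030916
P = K * exp(-rT) * N(-d2) - S_0 * exp(-qT) * N(-d1)
N(-d1) = 0.27582128; N(-d2) = 0.40037676
P = 10.2600 * 0.91943126 * 0.40037676 - 11.3600 * 0.96030916 * 0.27582128 = 0.7679


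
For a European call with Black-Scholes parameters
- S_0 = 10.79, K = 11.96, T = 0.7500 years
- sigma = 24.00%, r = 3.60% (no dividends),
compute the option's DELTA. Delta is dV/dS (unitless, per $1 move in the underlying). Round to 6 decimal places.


d1 = -0.2614817890; d2 = -0.4693278859
phi(d1) = 0.3855343842; exp(-qT) = 1.0000000000; exp(-rT) = 0.9733612415
N(d1) = 0.3968604957
Delta = exp(-qT) * N(d1) = 1.0000000000 * 0.3968604957 = 0.396860

Answer: Delta = 0.396860


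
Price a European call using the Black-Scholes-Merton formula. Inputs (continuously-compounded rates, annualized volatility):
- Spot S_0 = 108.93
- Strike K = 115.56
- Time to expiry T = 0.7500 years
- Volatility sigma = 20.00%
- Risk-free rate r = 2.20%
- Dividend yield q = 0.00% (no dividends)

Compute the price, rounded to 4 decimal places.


d1 = (ln(S/K) + (r - q + 0.5*sigma^2) * T) / (sigma * sqrt(T)) = -0.15925862
d2 = d1 - sigma * sqrt(T) = -0.33246370
exp(-rT) = 0.98363538; exp(-qT) = 1.00000000
C = S_0 * exp(-qT) * N(d1) - K * exp(-rT) * N(d2)
N(d1) = 0.43673256; N(d2) = 0.36976957
C = 108.9300 * 1.00000000 * 0.43673256 - 115.5600 * 0.98363538 * 0.36976957 = 5.5420

Answer: Price = 5.5420


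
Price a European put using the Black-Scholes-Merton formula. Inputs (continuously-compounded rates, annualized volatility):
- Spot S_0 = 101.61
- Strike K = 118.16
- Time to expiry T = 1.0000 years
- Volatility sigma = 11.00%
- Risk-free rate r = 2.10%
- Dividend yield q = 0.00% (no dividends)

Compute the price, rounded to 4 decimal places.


Answer: Price = 14.7896

Derivation:
d1 = (ln(S/K) + (r - q + 0.5*sigma^2) * T) / (sigma * sqrt(T)) = -1.12588802
d2 = d1 - sigma * sqrt(T) = -1.23588802
exp(-rT) = 0.97921896; exp(-qT) = 1.00000000
P = K * exp(-rT) * N(-d2) - S_0 * exp(-qT) * N(-d1)
N(-d1) = 0.86989354; N(-d2) = 0.89174991
P = 118.1600 * 0.97921896 * 0.89174991 - 101.6100 * 1.00000000 * 0.86989354 = 14.7896


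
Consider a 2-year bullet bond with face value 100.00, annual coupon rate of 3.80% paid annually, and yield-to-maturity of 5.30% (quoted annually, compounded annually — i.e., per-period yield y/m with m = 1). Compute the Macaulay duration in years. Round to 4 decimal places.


Answer: Macaulay duration = 1.9629 years

Derivation:
Coupon per period c = face * coupon_rate / m = 3.800000
Periods per year m = 1; per-period yield y/m = 0.053000
Number of cashflows N = 2
Cashflows (t years, CF_t, discount factor 1/(1+y/m)^(m*t), PV):
  t = 1.0000: CF_t = 3.800000, DF = 0.949668, PV = 3.608737
  t = 2.0000: CF_t = 103.800000, DF = 0.901869, PV = 93.613959
Price P = sum_t PV_t = 97.222696
Macaulay numerator sum_t t * PV_t:
  t * PV_t at t = 1.0000: 3.608737
  t * PV_t at t = 2.0000: 187.227918
Macaulay duration D = (sum_t t * PV_t) / P = 190.836654 / 97.222696 = 1.962882


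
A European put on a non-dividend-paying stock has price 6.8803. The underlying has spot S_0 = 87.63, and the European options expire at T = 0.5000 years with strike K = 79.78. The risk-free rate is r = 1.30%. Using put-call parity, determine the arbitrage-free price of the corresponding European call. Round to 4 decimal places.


Put-call parity: C - P = S_0 * exp(-qT) - K * exp(-rT).
S_0 * exp(-qT) = 87.6300 * 1.00000000 = 87.63000000
K * exp(-rT) = 79.7800 * 0.99352108 = 79.26311171
C = P + S*exp(-qT) - K*exp(-rT)
C = 6.8803 + 87.63000000 - 79.26311171 = 15.2472

Answer: Call price = 15.2472
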